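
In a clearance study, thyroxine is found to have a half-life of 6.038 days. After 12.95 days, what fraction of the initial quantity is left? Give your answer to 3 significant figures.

0.226

n = 12.95/6.038 ≈ 2.1447 half-lives.
Fraction remaining = (1/2)^2.1447 ≈ 0.22613.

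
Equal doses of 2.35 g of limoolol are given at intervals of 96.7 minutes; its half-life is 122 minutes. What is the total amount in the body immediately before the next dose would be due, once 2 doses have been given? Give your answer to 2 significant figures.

2.1 g

The 2 doses were given 193.4, 96.7 minutes ago.
Total = 2.35·(1/2)^(193.4/122) + 2.35·(1/2)^(96.7/122)
      = 0.78318 + 1.3566 ≈ 2.1398 g.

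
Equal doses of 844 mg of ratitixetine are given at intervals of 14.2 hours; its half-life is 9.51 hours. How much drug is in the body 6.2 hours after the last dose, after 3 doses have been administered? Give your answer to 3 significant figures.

796 mg

The 3 doses were given 34.6, 20.4, 6.2 hours ago.
Total = 844·(1/2)^(34.6/9.51) + 844·(1/2)^(20.4/9.51) + 844·(1/2)^(6.2/9.51)
      = 67.782 + 190.81 + 537.14 ≈ 795.73 mg.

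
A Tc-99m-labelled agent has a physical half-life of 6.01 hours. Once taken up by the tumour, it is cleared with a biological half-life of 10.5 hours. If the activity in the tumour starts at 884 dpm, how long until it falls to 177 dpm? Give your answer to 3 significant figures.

8.87 hours

1/t_eff = 1/t_phys + 1/t_biol = 1/6.01 + 1/10.5 = 0.26163 per hour.
t_eff = 6.01 × 10.5 / (6.01 + 10.5) ≈ 3.8222 hours.
n = log₂(884/177) ≈ 2.3203; t = 2.3203 × 3.8222 ≈ 8.8687 hours.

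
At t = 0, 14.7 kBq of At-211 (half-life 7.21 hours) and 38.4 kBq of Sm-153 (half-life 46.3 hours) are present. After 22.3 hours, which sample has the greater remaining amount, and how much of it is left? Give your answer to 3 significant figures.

Sm-153, 27.5 kBq

At-211: 14.7 × (1/2)^3.0929 ≈ 1.7229 kBq.
Sm-153: 38.4 × (1/2)^0.48164 ≈ 27.501 kBq.
Sm-153 has more remaining, at ≈ 27.501 kBq.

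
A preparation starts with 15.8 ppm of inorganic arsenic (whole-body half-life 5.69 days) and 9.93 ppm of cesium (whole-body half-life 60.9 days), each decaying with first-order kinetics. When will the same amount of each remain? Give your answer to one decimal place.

Set 15.8·(1/2)^(t/5.69) = 9.93·(1/2)^(t/60.9).
Taking log₂: log₂(15.8/9.93) = t·(1/5.69 − 1/60.9).
log₂(1.5911) = 0.67006; 1/5.69 − 1/60.9 = 0.15933.
t = 0.67006 / 0.15933 ≈ 4.2056 days.

4.2 days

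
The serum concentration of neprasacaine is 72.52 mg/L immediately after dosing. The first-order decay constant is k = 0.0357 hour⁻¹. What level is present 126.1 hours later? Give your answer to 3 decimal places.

0.804 mg/L

t½ = ln 2 / k = 0.69315 / 0.0357 ≈ 19.416 hours.
Number of half-lives: n = 126.1/19.416 ≈ 6.4947.
Remaining = 72.52 × (1/2)^6.4947 = 72.52 × 0.011089 ≈ 0.8042 mg/L.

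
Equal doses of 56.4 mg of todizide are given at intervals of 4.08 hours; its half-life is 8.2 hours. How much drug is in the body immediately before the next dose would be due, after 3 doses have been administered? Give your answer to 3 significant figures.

The 3 doses were given 12.24, 8.16, 4.08 hours ago.
Total = 56.4·(1/2)^(12.24/8.2) + 56.4·(1/2)^(8.16/8.2) + 56.4·(1/2)^(4.08/8.2)
      = 20.042 + 28.296 + 39.948 ≈ 88.286 mg.

88.3 mg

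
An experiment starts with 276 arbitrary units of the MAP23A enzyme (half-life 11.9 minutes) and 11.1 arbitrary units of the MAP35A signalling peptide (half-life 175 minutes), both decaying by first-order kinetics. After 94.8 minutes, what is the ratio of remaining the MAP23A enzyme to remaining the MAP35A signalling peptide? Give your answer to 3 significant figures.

0.145

MAP23A enzyme: 276 × (1/2)^(94.8/11.9) = 276 × (1/2)^7.9664 ≈ 1.1035 arbitrary units.
MAP35A signalling peptide: 11.1 × (1/2)^(94.8/175) = 11.1 × (1/2)^0.54171 ≈ 7.6252 arbitrary units.
Ratio ≈ 1.1035 / 7.6252 ≈ 0.14472.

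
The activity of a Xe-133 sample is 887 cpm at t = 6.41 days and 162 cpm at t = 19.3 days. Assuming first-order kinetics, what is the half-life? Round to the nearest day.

Over Δt = 19.3 − 6.41 = 12.89 days, the level fell by a factor of 887/162 ≈ 5.4753.
n = log₂(5.4753) ≈ 2.4529 half-lives, so t½ = 12.89/2.4529 ≈ 5.2549 days.

5 days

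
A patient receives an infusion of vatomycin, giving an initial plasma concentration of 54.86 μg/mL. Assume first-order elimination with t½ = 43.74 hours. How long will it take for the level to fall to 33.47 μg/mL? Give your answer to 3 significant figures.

31.2 hours

Fraction remaining = 33.47/54.86 ≈ 0.6101.
n = log₂(54.86/33.47) = ln(1.6391)/ln 2 ≈ 0.71289 half-lives.
t = n × t½ = 0.71289 × 43.74 ≈ 31.182 hours.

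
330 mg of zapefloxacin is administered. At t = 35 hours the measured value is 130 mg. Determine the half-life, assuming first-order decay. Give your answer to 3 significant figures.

26.0 hours

A/A₀ = 130/330 ≈ 0.39394.
n = log₂(2.5385) ≈ 1.344 half-lives elapsed in 35 hours.
t½ = 35/1.344 ≈ 26.043 hours.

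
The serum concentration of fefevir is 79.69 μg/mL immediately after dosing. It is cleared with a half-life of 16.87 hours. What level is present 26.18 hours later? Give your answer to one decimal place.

Number of half-lives: n = 26.18/16.87 ≈ 1.5519.
Remaining = 79.69 × (1/2)^1.5519 = 79.69 × 0.34107 ≈ 27.18 μg/mL.

27.2 μg/mL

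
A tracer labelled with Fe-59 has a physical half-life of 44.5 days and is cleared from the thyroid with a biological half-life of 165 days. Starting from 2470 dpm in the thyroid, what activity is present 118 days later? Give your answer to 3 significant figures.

239 dpm

1/t_eff = 1/t_phys + 1/t_biol = 1/44.5 + 1/165 = 0.028533 per day.
t_eff = 44.5 × 165 / (44.5 + 165) ≈ 35.048 days.
Remaining = 2470 × (1/2)^(118/35.048) = 2470 × (1/2)^3.3668 ≈ 239.43 dpm.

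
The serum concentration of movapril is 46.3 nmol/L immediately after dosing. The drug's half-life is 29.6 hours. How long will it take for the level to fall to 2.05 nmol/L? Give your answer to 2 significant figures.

130 hours

Fraction remaining = 2.05/46.3 ≈ 0.044276.
n = log₂(46.3/2.05) = ln(22.585)/ln 2 ≈ 4.4973 half-lives.
t = n × t½ = 4.4973 × 29.6 ≈ 133.12 hours.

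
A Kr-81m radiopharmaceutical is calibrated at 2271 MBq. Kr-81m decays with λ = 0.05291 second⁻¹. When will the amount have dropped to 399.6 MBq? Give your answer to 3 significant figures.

t½ = ln 2 / λ = 0.69315 / 0.05291 ≈ 13.1 seconds.
Fraction remaining = 399.6/2271 ≈ 0.17596.
n = log₂(2271/399.6) = ln(5.6832)/ln 2 ≈ 2.5067 half-lives.
t = n × t½ = 2.5067 × 13.1 ≈ 32.839 seconds.

32.8 seconds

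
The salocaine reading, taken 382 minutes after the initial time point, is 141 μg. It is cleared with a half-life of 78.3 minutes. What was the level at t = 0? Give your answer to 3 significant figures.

Number of half-lives elapsed: n = 382/78.3 ≈ 4.8787.
A₀ = A × 2^n = 141 × 2^4.8787 = 141 × 29.419 ≈ 4148.1 μg.

4150 μg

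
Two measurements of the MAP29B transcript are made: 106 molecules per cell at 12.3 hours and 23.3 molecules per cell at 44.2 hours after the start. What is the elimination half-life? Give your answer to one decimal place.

Over Δt = 44.2 − 12.3 = 31.9 hours, the level fell by a factor of 106/23.3 ≈ 4.5494.
n = log₂(4.5494) ≈ 2.1857 half-lives, so t½ = 31.9/2.1857 ≈ 14.595 hours.

14.6 hours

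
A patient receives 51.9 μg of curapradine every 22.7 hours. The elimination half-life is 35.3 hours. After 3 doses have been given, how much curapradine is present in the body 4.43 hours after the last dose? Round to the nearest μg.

The 3 doses were given 49.83, 27.13, 4.43 hours ago.
Total = 51.9·(1/2)^(49.83/35.3) + 51.9·(1/2)^(27.13/35.3) + 51.9·(1/2)^(4.43/35.3)
      = 19.509 + 30.466 + 47.576 ≈ 97.55 μg.

98 μg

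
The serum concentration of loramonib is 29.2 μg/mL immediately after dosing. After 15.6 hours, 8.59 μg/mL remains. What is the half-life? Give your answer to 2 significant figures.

A/A₀ = 8.59/29.2 ≈ 0.29418.
n = log₂(3.3993) ≈ 1.7652 half-lives elapsed in 15.6 hours.
t½ = 15.6/1.7652 ≈ 8.8373 hours.

8.8 hours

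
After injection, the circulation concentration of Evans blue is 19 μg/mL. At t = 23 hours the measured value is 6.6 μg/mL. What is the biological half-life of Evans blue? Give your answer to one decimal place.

15.1 hours

A/A₀ = 6.6/19 ≈ 0.34737.
n = log₂(2.8788) ≈ 1.5255 half-lives elapsed in 23 hours.
t½ = 23/1.5255 ≈ 15.077 hours.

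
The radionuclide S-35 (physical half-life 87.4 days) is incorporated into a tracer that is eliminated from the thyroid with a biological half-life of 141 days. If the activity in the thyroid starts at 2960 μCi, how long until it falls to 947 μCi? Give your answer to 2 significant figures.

89 days

1/t_eff = 1/t_phys + 1/t_biol = 1/87.4 + 1/141 = 0.018534 per day.
t_eff = 87.4 × 141 / (87.4 + 141) ≈ 53.955 days.
n = log₂(2960/947) ≈ 1.6442; t = 1.6442 × 53.955 ≈ 88.711 days.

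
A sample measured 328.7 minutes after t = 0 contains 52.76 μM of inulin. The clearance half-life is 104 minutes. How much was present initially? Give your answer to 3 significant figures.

Number of half-lives elapsed: n = 328.7/104 ≈ 3.1606.
A₀ = A × 2^n = 52.76 × 2^3.1606 = 52.76 × 8.9419 ≈ 471.77 μM.

472 μM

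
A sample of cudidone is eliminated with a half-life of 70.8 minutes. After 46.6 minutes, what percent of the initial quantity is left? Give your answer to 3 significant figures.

63.4%

n = 46.6/70.8 ≈ 0.65819 half-lives.
Fraction remaining = (1/2)^0.65819 ≈ 0.63367, i.e. 63.367%.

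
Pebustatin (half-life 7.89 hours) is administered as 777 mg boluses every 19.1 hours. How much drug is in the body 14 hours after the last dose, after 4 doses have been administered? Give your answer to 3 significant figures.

The 4 doses were given 71.3, 52.2, 33.1, 14 hours ago.
Total = 777·(1/2)^(71.3/7.89) + 777·(1/2)^(52.2/7.89) + 777·(1/2)^(33.1/7.89) + 777·(1/2)^(14/7.89)
      = 1.4794 + 7.9217 + 42.417 + 227.13 ≈ 278.95 mg.

279 mg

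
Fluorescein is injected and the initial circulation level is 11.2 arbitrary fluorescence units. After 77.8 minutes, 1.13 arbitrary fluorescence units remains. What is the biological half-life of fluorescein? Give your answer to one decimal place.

23.5 minutes

A/A₀ = 1.13/11.2 ≈ 0.10089.
n = log₂(9.9115) ≈ 3.3091 half-lives elapsed in 77.8 minutes.
t½ = 77.8/3.3091 ≈ 23.511 minutes.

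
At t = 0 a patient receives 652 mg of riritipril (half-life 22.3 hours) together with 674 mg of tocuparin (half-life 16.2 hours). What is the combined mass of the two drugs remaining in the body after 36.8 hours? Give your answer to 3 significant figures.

riritipril: 652 × (1/2)^(36.8/22.3) = 652 × (1/2)^1.6502 ≈ 207.72 mg.
tocuparin: 674 × (1/2)^(36.8/16.2) = 674 × (1/2)^2.2716 ≈ 139.58 mg.
Total = 207.72 + 139.58 ≈ 347.31 mg.

347 mg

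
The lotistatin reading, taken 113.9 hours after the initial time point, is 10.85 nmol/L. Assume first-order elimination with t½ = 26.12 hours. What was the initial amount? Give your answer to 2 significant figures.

Number of half-lives elapsed: n = 113.9/26.12 ≈ 4.3606.
A₀ = A × 2^n = 10.85 × 2^4.3606 = 10.85 × 20.544 ≈ 222.9 nmol/L.

220 nmol/L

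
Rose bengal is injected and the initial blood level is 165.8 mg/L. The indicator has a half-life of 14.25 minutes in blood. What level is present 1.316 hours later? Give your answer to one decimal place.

3.6 mg/L

Convert the elapsed time: 1.316 hours = 78.96 minutes.
Number of half-lives: n = 78.96/14.25 ≈ 5.5411.
Remaining = 165.8 × (1/2)^5.5411 = 165.8 × 0.021477 ≈ 3.5609 mg/L.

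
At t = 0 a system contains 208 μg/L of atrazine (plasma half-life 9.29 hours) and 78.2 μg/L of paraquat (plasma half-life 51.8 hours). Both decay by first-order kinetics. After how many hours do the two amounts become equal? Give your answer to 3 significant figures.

Set 208·(1/2)^(t/9.29) = 78.2·(1/2)^(t/51.8).
Taking log₂: log₂(208/78.2) = t·(1/9.29 − 1/51.8).
log₂(2.6598) = 1.4113; 1/9.29 − 1/51.8 = 0.088338.
t = 1.4113 / 0.088338 ≈ 15.977 hours.

16.0 hours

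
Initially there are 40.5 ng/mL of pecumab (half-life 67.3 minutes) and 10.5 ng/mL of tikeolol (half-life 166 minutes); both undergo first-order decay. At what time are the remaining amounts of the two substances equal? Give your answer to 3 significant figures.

220 minutes

Set 40.5·(1/2)^(t/67.3) = 10.5·(1/2)^(t/166).
Taking log₂: log₂(40.5/10.5) = t·(1/67.3 − 1/166).
log₂(3.8571) = 1.9475; 1/67.3 − 1/166 = 0.0088347.
t = 1.9475 / 0.0088347 ≈ 220.44 minutes.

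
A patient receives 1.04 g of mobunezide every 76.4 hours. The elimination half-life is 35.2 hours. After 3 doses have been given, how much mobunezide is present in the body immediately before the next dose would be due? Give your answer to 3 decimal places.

0.294 g

The 3 doses were given 229.2, 152.8, 76.4 hours ago.
Total = 1.04·(1/2)^(229.2/35.2) + 1.04·(1/2)^(152.8/35.2) + 1.04·(1/2)^(76.4/35.2)
      = 0.0114 + 0.05132 + 0.23103 ≈ 0.29375 g.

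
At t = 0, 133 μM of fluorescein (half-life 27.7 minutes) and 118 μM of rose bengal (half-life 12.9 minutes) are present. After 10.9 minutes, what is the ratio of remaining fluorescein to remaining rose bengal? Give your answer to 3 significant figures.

1.54

fluorescein: 133 × (1/2)^(10.9/27.7) = 133 × (1/2)^0.3935 ≈ 101.25 μM.
rose bengal: 118 × (1/2)^(10.9/12.9) = 118 × (1/2)^0.84496 ≈ 65.694 μM.
Ratio ≈ 101.25 / 65.694 ≈ 1.5412.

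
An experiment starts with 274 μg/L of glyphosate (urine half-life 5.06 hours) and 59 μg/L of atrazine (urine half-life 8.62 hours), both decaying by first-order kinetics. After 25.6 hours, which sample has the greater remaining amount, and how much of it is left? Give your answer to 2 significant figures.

glyphosate, 8.2 μg/L

glyphosate: 274 × (1/2)^5.0593 ≈ 8.2178 μg/L.
atrazine: 59 × (1/2)^2.9698 ≈ 7.5308 μg/L.
Glyphosate has more remaining, at ≈ 8.2178 μg/L.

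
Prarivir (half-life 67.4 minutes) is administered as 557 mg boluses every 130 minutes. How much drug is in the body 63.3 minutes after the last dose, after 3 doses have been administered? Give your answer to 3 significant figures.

387 mg

The 3 doses were given 323.3, 193.3, 63.3 minutes ago.
Total = 557·(1/2)^(323.3/67.4) + 557·(1/2)^(193.3/67.4) + 557·(1/2)^(63.3/67.4)
      = 20.04 + 76.298 + 290.49 ≈ 386.83 mg.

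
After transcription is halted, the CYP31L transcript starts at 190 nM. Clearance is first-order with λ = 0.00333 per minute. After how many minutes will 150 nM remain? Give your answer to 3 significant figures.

t½ = ln 2 / λ = 0.69315 / 0.00333 ≈ 208.15 minutes.
Fraction remaining = 150/190 ≈ 0.78947.
n = log₂(190/150) = ln(1.2667)/ln 2 ≈ 0.34104 half-lives.
t = n × t½ = 0.34104 × 208.15 ≈ 70.988 minutes.

71.0 minutes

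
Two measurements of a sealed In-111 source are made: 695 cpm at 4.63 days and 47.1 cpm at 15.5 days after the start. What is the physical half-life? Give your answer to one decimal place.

2.8 days

Over Δt = 15.5 − 4.63 = 10.87 days, the level fell by a factor of 695/47.1 ≈ 14.756.
n = log₂(14.756) ≈ 3.8832 half-lives, so t½ = 10.87/3.8832 ≈ 2.7992 days.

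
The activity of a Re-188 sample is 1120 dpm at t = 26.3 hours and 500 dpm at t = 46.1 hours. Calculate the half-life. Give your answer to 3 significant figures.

Over Δt = 46.1 − 26.3 = 19.8 hours, the level fell by a factor of 1120/500 ≈ 2.24.
n = log₂(2.24) ≈ 1.1635 half-lives, so t½ = 19.8/1.1635 ≈ 17.018 hours.

17.0 hours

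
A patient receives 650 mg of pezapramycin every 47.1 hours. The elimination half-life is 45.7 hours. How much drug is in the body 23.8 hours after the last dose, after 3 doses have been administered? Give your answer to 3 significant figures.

The 3 doses were given 118, 70.9, 23.8 hours ago.
Total = 650·(1/2)^(118/45.7) + 650·(1/2)^(70.9/45.7) + 650·(1/2)^(23.8/45.7)
      = 108.55 + 221.76 + 453.04 ≈ 783.36 mg.

783 mg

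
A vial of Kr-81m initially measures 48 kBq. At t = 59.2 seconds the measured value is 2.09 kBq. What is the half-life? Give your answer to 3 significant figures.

13.1 seconds

A/A₀ = 2.09/48 ≈ 0.043542.
n = log₂(22.967) ≈ 4.5215 half-lives elapsed in 59.2 seconds.
t½ = 59.2/4.5215 ≈ 13.093 seconds.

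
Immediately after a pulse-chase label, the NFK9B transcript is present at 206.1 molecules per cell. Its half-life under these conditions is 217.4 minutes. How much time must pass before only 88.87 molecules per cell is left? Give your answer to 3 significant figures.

Fraction remaining = 88.87/206.1 ≈ 0.4312.
n = log₂(206.1/88.87) = ln(2.3191)/ln 2 ≈ 1.2136 half-lives.
t = n × t½ = 1.2136 × 217.4 ≈ 263.83 minutes.

264 minutes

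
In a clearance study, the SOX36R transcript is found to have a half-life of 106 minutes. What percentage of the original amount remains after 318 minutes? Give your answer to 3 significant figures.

12.5%

n = 318/106 ≈ 3 half-lives.
Fraction remaining = (1/2)^3 ≈ 0.125, i.e. 12.5%.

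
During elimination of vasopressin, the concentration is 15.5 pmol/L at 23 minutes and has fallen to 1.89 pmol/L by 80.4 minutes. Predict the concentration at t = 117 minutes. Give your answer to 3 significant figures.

0.494 pmol/L

Over Δt = 80.4 − 23 = 57.4 minutes, the level fell by a factor of 15.5/1.89 ≈ 8.2011.
n = log₂(8.2011) ≈ 3.0358 half-lives, so t½ = 57.4/3.0358 ≈ 18.908 minutes.
From t = 80.4 to t = 117: 1.89 × (1/2)^((117−80.4)/18.908) ≈ 0.49403 pmol/L.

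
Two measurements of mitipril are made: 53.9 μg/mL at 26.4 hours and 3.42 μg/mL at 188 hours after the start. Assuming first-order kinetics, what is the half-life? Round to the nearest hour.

41 hours

Over Δt = 188 − 26.4 = 161.6 hours, the level fell by a factor of 53.9/3.42 ≈ 15.76.
n = log₂(15.76) ≈ 3.9782 half-lives, so t½ = 161.6/3.9782 ≈ 40.621 hours.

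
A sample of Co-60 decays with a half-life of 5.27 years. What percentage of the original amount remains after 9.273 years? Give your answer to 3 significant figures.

29.5%

n = 9.273/5.27 ≈ 1.7596 half-lives.
Fraction remaining = (1/2)^1.7596 ≈ 0.29533, i.e. 29.533%.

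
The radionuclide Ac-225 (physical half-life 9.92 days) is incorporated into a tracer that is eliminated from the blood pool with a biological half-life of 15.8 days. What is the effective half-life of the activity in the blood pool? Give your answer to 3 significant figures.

1/t_eff = 1/t_phys + 1/t_biol = 1/9.92 + 1/15.8 = 0.1641 per day.
t_eff = 9.92 × 15.8 / (9.92 + 15.8) ≈ 6.0939 days.

6.09 days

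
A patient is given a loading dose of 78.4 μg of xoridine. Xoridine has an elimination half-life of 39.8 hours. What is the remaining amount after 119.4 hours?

Elapsed time is 3 half-lives (119.4/39.8).
Each half-life halves the amount: 78.4 × (1/2)^3 = 78.4/8 = 9.8 μg.

9.8 μg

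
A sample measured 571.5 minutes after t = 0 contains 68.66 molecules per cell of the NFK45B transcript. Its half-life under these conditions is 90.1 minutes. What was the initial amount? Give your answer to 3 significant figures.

Number of half-lives elapsed: n = 571.5/90.1 ≈ 6.343.
A₀ = A × 2^n = 68.66 × 2^6.343 = 68.66 × 81.174 ≈ 5573.4 molecules per cell.

5570 molecules per cell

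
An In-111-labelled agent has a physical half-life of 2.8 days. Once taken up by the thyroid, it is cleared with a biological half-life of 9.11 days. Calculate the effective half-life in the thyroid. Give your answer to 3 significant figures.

2.14 days

1/t_eff = 1/t_phys + 1/t_biol = 1/2.8 + 1/9.11 = 0.46691 per day.
t_eff = 2.8 × 9.11 / (2.8 + 9.11) ≈ 2.1417 days.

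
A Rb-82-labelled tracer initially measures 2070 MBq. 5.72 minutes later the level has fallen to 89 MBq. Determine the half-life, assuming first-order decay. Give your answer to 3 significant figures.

A/A₀ = 89/2070 ≈ 0.042995.
n = log₂(23.258) ≈ 4.5397 half-lives elapsed in 5.72 minutes.
t½ = 5.72/4.5397 ≈ 1.26 minutes.

1.26 minutes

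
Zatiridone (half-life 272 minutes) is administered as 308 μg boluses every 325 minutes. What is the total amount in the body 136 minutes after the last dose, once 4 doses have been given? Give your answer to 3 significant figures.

373 μg

The 4 doses were given 1111, 786, 461, 136 minutes ago.
Total = 308·(1/2)^(1111/272) + 308·(1/2)^(786/272) + 308·(1/2)^(461/272) + 308·(1/2)^(136/272)
      = 18.154 + 41.559 + 95.137 + 217.79 ≈ 372.64 μg.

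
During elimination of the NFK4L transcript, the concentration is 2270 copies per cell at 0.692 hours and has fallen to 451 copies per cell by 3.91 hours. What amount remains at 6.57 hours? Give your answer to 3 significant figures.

Over Δt = 3.91 − 0.692 = 3.218 hours, the level fell by a factor of 2270/451 ≈ 5.0333.
n = log₂(5.0333) ≈ 2.3315 half-lives, so t½ = 3.218/2.3315 ≈ 1.3802 hours.
From t = 3.91 to t = 6.57: 451 × (1/2)^((6.57−3.91)/1.3802) ≈ 118.58 copies per cell.

119 copies per cell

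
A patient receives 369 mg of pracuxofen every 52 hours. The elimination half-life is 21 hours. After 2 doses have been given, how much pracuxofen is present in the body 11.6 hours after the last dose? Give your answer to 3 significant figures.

The 2 doses were given 63.6, 11.6 hours ago.
Total = 369·(1/2)^(63.6/21) + 369·(1/2)^(11.6/21)
      = 45.221 + 251.62 ≈ 296.84 mg.

297 mg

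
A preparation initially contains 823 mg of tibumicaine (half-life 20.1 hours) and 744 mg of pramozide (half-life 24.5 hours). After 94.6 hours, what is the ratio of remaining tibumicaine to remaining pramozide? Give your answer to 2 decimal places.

tibumicaine: 823 × (1/2)^(94.6/20.1) = 823 × (1/2)^4.7065 ≈ 31.522 mg.
pramozide: 744 × (1/2)^(94.6/24.5) = 744 × (1/2)^3.8612 ≈ 51.195 mg.
Ratio ≈ 31.522 / 51.195 ≈ 0.61572.

0.62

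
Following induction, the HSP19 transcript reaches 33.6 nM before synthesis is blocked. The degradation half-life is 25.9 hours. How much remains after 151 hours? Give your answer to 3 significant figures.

Number of half-lives: n = 151/25.9 ≈ 5.8301.
Remaining = 33.6 × (1/2)^5.8301 = 33.6 × 0.017578 ≈ 0.59061 nM.

0.591 nM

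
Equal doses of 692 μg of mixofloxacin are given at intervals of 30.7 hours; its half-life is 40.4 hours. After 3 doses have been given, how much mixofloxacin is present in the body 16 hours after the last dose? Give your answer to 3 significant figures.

The 3 doses were given 77.4, 46.7, 16 hours ago.
Total = 692·(1/2)^(77.4/40.4) + 692·(1/2)^(46.7/40.4) + 692·(1/2)^(16/40.4)
      = 183.39 + 310.55 + 525.88 ≈ 1019.8 μg.

1020 μg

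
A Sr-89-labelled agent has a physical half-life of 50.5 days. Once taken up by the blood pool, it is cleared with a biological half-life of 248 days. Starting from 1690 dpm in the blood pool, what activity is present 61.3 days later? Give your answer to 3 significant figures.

1/t_eff = 1/t_phys + 1/t_biol = 1/50.5 + 1/248 = 0.023834 per day.
t_eff = 50.5 × 248 / (50.5 + 248) ≈ 41.956 days.
Remaining = 1690 × (1/2)^(61.3/41.956) = 1690 × (1/2)^1.461 ≈ 613.86 dpm.

614 dpm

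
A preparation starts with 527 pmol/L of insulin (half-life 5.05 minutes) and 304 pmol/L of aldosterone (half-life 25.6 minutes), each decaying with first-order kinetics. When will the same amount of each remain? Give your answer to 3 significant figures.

Set 527·(1/2)^(t/5.05) = 304·(1/2)^(t/25.6).
Taking log₂: log₂(527/304) = t·(1/5.05 − 1/25.6).
log₂(1.7336) = 0.79373; 1/5.05 − 1/25.6 = 0.15896.
t = 0.79373 / 0.15896 ≈ 4.9934 minutes.

4.99 minutes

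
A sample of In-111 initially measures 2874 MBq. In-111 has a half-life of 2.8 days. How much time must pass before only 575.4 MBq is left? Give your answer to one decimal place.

6.5 days

Fraction remaining = 575.4/2874 ≈ 0.20021.
n = log₂(2874/575.4) = ln(4.9948)/ln 2 ≈ 2.3204 half-lives.
t = n × t½ = 2.3204 × 2.8 ≈ 6.4972 days.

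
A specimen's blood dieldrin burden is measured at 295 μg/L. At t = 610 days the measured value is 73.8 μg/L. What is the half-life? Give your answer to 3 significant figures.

A/A₀ = 73.8/295 ≈ 0.25017.
n = log₂(3.9973) ≈ 1.999 half-lives elapsed in 610 days.
t½ = 610/1.999 ≈ 305.15 days.

305 days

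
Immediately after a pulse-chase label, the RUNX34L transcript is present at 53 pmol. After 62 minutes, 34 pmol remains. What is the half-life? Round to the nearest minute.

A/A₀ = 34/53 ≈ 0.64151.
n = log₂(1.5588) ≈ 0.64046 half-lives elapsed in 62 minutes.
t½ = 62/0.64046 ≈ 96.806 minutes.

97 minutes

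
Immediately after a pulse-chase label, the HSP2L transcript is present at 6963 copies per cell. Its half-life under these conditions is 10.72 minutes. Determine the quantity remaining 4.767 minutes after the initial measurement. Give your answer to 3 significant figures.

5120 copies per cell

Number of half-lives: n = 4.767/10.72 ≈ 0.44468.
Remaining = 6963 × (1/2)^0.44468 = 6963 × 0.73475 ≈ 5116 copies per cell.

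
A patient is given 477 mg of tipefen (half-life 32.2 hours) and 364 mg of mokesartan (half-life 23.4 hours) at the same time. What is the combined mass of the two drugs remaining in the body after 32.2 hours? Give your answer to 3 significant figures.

tipefen: 477 × (1/2)^(32.2/32.2) = 477 × (1/2)^1 ≈ 238.5 mg.
mokesartan: 364 × (1/2)^(32.2/23.4) = 364 × (1/2)^1.3761 ≈ 140.24 mg.
Total = 238.5 + 140.24 ≈ 378.74 mg.

379 mg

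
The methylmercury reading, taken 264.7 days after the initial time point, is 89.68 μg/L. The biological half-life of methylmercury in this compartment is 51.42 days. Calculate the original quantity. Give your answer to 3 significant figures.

Number of half-lives elapsed: n = 264.7/51.42 ≈ 5.1478.
A₀ = A × 2^n = 89.68 × 2^5.1478 = 89.68 × 35.452 ≈ 3179.4 μg/L.

3180 μg/L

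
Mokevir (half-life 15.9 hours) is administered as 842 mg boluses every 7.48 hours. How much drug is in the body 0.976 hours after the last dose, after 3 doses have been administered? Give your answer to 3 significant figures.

1810 mg

The 3 doses were given 15.936, 8.456, 0.976 hours ago.
Total = 842·(1/2)^(15.936/15.9) + 842·(1/2)^(8.456/15.9) + 842·(1/2)^(0.976/15.9)
      = 420.34 + 582.39 + 806.93 ≈ 1809.7 mg.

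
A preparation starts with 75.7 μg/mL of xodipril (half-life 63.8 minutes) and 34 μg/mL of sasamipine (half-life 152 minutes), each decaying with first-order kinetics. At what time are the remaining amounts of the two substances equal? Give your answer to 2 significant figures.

Set 75.7·(1/2)^(t/63.8) = 34·(1/2)^(t/152).
Taking log₂: log₂(75.7/34) = t·(1/63.8 − 1/152).
log₂(2.2265) = 1.1548; 1/63.8 − 1/152 = 0.009095.
t = 1.1548 / 0.009095 ≈ 126.97 minutes.

130 minutes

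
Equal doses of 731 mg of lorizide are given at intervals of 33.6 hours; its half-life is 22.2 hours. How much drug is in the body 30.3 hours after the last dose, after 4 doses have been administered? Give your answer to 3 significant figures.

The 4 doses were given 131.1, 97.5, 63.9, 30.3 hours ago.
Total = 731·(1/2)^(131.1/22.2) + 731·(1/2)^(97.5/22.2) + 731·(1/2)^(63.9/22.2) + 731·(1/2)^(30.3/22.2)
      = 12.196 + 34.82 + 99.412 + 283.83 ≈ 430.25 mg.

430 mg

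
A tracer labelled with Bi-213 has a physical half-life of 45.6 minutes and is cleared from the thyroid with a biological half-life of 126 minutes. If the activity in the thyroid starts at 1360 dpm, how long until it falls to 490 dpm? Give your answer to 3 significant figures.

49.3 minutes

1/t_eff = 1/t_phys + 1/t_biol = 1/45.6 + 1/126 = 0.029866 per minute.
t_eff = 45.6 × 126 / (45.6 + 126) ≈ 33.483 minutes.
n = log₂(1360/490) ≈ 1.4728; t = 1.4728 × 33.483 ≈ 49.311 minutes.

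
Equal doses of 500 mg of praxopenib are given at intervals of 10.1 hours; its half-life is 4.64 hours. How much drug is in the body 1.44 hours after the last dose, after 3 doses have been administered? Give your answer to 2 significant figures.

510 mg

The 3 doses were given 21.64, 11.54, 1.44 hours ago.
Total = 500·(1/2)^(21.64/4.64) + 500·(1/2)^(11.54/4.64) + 500·(1/2)^(1.44/4.64)
      = 19.726 + 89.184 + 403.22 ≈ 512.13 mg.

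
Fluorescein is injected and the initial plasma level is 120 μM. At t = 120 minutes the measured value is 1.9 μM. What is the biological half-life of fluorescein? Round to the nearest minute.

A/A₀ = 1.9/120 ≈ 0.015833.
n = log₂(63.158) ≈ 5.9809 half-lives elapsed in 120 minutes.
t½ = 120/5.9809 ≈ 20.064 minutes.

20 minutes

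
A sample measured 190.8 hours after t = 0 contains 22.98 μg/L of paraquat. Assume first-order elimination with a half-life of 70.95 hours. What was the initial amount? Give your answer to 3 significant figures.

148 μg/L

Number of half-lives elapsed: n = 190.8/70.95 ≈ 2.6892.
A₀ = A × 2^n = 22.98 × 2^2.6892 = 22.98 × 6.4496 ≈ 148.21 μg/L.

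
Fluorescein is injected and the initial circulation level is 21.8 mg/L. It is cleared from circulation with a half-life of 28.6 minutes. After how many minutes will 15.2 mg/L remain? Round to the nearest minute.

15 minutes

Fraction remaining = 15.2/21.8 ≈ 0.69725.
n = log₂(21.8/15.2) = ln(1.4342)/ln 2 ≈ 0.52026 half-lives.
t = n × t½ = 0.52026 × 28.6 ≈ 14.879 minutes.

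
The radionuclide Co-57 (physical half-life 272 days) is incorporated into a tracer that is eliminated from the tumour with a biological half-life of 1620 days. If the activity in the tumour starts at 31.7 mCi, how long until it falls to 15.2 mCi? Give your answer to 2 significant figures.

250 days

1/t_eff = 1/t_phys + 1/t_biol = 1/272 + 1/1620 = 0.0042938 per day.
t_eff = 272 × 1620 / (272 + 1620) ≈ 232.9 days.
n = log₂(31.7/15.2) ≈ 1.0604; t = 1.0604 × 232.9 ≈ 246.97 days.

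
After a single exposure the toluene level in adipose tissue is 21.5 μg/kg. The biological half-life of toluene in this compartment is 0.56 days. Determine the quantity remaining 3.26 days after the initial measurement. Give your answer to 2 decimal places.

0.38 μg/kg

Number of half-lives: n = 3.26/0.56 ≈ 5.8214.
Remaining = 21.5 × (1/2)^5.8214 = 21.5 × 0.017684 ≈ 0.3802 μg/kg.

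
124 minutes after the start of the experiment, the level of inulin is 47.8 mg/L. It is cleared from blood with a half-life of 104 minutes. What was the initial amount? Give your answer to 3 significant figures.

109 mg/L

Number of half-lives elapsed: n = 124/104 ≈ 1.1923.
A₀ = A × 2^n = 47.8 × 2^1.1923 = 47.8 × 2.2852 ≈ 109.23 mg/L.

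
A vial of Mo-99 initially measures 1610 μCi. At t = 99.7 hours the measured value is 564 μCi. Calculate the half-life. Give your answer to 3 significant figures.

A/A₀ = 564/1610 ≈ 0.35031.
n = log₂(2.8546) ≈ 1.5133 half-lives elapsed in 99.7 hours.
t½ = 99.7/1.5133 ≈ 65.883 hours.

65.9 hours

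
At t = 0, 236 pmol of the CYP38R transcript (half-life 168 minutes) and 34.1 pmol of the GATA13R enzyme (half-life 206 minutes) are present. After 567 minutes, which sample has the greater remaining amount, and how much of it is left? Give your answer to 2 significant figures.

CYP38R transcript: 236 × (1/2)^3.375 ≈ 22.748 pmol.
GATA13R enzyme: 34.1 × (1/2)^2.7524 ≈ 5.0605 pmol.
CYP38R transcript has more remaining, at ≈ 22.748 pmol.

CYP38R transcript, 23 pmol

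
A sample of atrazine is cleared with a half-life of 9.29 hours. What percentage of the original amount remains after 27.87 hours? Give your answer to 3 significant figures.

n = 27.87/9.29 ≈ 3 half-lives.
Fraction remaining = (1/2)^3 ≈ 0.125, i.e. 12.5%.

12.5%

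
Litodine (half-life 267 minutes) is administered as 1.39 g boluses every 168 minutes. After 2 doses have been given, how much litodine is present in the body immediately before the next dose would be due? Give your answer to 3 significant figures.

The 2 doses were given 336, 168 minutes ago.
Total = 1.39·(1/2)^(336/267) + 1.39·(1/2)^(168/267)
      = 0.58102 + 0.89868 ≈ 1.4797 g.

1.48 g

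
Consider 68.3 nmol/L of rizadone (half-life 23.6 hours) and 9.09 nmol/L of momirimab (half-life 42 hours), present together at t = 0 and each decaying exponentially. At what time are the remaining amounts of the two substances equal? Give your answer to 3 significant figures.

Set 68.3·(1/2)^(t/23.6) = 9.09·(1/2)^(t/42).
Taking log₂: log₂(68.3/9.09) = t·(1/23.6 − 1/42).
log₂(7.5138) = 2.9095; 1/23.6 − 1/42 = 0.018563.
t = 2.9095 / 0.018563 ≈ 156.74 hours.

157 hours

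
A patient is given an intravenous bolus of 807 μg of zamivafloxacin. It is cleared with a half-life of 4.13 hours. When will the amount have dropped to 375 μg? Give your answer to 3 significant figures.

Fraction remaining = 375/807 ≈ 0.46468.
n = log₂(807/375) = ln(2.152)/ln 2 ≈ 1.1057 half-lives.
t = n × t½ = 1.1057 × 4.13 ≈ 4.5665 hours.

4.57 hours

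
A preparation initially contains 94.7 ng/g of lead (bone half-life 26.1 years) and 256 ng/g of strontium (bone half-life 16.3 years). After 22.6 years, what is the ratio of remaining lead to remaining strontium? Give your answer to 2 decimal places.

lead: 94.7 × (1/2)^(22.6/26.1) = 94.7 × (1/2)^0.8659 ≈ 51.962 ng/g.
strontium: 256 × (1/2)^(22.6/16.3) = 256 × (1/2)^1.3865 ≈ 97.918 ng/g.
Ratio ≈ 51.962 / 97.918 ≈ 0.53067.

0.53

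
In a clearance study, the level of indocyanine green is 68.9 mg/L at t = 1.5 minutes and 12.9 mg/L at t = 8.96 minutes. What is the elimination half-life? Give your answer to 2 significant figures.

Over Δt = 8.96 − 1.5 = 7.46 minutes, the level fell by a factor of 68.9/12.9 ≈ 5.3411.
n = log₂(5.3411) ≈ 2.4171 half-lives, so t½ = 7.46/2.4171 ≈ 3.0863 minutes.

3.1 minutes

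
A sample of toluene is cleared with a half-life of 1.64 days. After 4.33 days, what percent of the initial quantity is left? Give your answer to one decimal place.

16.0%

n = 4.33/1.64 ≈ 2.6402 half-lives.
Fraction remaining = (1/2)^2.6402 ≈ 0.1604, i.e. 16.04%.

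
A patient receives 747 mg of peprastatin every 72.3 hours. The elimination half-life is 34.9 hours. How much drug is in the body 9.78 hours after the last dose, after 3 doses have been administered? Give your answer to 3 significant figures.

The 3 doses were given 154.38, 82.08, 9.78 hours ago.
Total = 747·(1/2)^(154.38/34.9) + 747·(1/2)^(82.08/34.9) + 747·(1/2)^(9.78/34.9)
      = 34.811 + 146.33 + 615.12 ≈ 796.27 mg.

796 mg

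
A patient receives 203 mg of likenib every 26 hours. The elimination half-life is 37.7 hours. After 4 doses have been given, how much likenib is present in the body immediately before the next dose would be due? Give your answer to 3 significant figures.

The 4 doses were given 104, 78, 52, 26 hours ago.
Total = 203·(1/2)^(104/37.7) + 203·(1/2)^(78/37.7) + 203·(1/2)^(52/37.7) + 203·(1/2)^(26/37.7)
      = 29.996 + 48.381 + 78.034 + 125.86 ≈ 282.27 mg.

282 mg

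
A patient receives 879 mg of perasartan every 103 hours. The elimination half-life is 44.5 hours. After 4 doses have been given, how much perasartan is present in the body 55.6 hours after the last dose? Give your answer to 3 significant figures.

The 4 doses were given 364.6, 261.6, 158.6, 55.6 hours ago.
Total = 879·(1/2)^(364.6/44.5) + 879·(1/2)^(261.6/44.5) + 879·(1/2)^(158.6/44.5) + 879·(1/2)^(55.6/44.5)
      = 3.0031 + 14.94 + 74.32 + 369.72 ≈ 461.98 mg.

462 mg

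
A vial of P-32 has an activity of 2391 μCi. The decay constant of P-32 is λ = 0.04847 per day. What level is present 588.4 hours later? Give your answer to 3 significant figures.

729 μCi

t½ = ln 2 / λ = 0.69315 / 0.04847 ≈ 14.301 days.
Convert the elapsed time: 588.4 hours = 24.5167 days.
Number of half-lives: n = 24.5167/14.301 ≈ 1.7144.
Remaining = 2391 × (1/2)^1.7144 = 2391 × 0.30473 ≈ 728.61 μCi.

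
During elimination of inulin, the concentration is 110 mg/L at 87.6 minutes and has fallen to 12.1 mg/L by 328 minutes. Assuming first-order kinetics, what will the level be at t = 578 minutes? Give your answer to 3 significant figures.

1.22 mg/L

Over Δt = 328 − 87.6 = 240.4 minutes, the level fell by a factor of 110/12.1 ≈ 9.0909.
n = log₂(9.0909) ≈ 3.1844 half-lives, so t½ = 240.4/3.1844 ≈ 75.492 minutes.
From t = 328 to t = 578: 12.1 × (1/2)^((578−328)/75.492) ≈ 1.2187 mg/L.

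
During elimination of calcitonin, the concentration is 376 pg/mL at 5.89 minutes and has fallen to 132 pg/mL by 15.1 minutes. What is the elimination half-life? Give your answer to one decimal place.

Over Δt = 15.1 − 5.89 = 9.21 minutes, the level fell by a factor of 376/132 ≈ 2.8485.
n = log₂(2.8485) ≈ 1.5102 half-lives, so t½ = 9.21/1.5102 ≈ 6.0986 minutes.

6.1 minutes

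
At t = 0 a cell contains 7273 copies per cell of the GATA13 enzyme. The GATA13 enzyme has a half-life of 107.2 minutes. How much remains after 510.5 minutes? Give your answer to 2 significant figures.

Number of half-lives: n = 510.5/107.2 ≈ 4.7621.
Remaining = 7273 × (1/2)^4.7621 = 7273 × 0.036852 ≈ 268.02 copies per cell.

270 copies per cell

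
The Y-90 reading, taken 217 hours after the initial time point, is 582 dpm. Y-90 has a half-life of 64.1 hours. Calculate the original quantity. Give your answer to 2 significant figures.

Number of half-lives elapsed: n = 217/64.1 ≈ 3.3853.
A₀ = A × 2^n = 582 × 2^3.3853 = 582 × 10.449 ≈ 6081.5 dpm.

6100 dpm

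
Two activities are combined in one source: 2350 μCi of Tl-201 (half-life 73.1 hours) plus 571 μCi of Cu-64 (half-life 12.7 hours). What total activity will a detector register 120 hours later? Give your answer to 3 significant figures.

Tl-201: 2350 × (1/2)^(120/73.1) = 2350 × (1/2)^1.6416 ≈ 753.18 μCi.
Cu-64: 571 × (1/2)^(120/12.7) = 571 × (1/2)^9.4488 ≈ 0.81707 μCi.
Total = 753.18 + 0.81707 ≈ 754 μCi.

754 μCi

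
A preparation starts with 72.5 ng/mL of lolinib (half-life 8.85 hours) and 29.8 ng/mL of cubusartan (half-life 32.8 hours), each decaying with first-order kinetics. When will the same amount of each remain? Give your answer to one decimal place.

Set 72.5·(1/2)^(t/8.85) = 29.8·(1/2)^(t/32.8).
Taking log₂: log₂(72.5/29.8) = t·(1/8.85 − 1/32.8).
log₂(2.4329) = 1.2827; 1/8.85 − 1/32.8 = 0.082507.
t = 1.2827 / 0.082507 ≈ 15.546 hours.

15.5 hours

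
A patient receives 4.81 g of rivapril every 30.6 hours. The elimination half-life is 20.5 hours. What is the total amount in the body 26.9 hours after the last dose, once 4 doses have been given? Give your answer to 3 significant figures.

2.96 g

The 4 doses were given 118.7, 88.1, 57.5, 26.9 hours ago.
Total = 4.81·(1/2)^(118.7/20.5) + 4.81·(1/2)^(88.1/20.5) + 4.81·(1/2)^(57.5/20.5) + 4.81·(1/2)^(26.9/20.5)
      = 0.086918 + 0.2446 + 0.68832 + 1.937 ≈ 2.9569 g.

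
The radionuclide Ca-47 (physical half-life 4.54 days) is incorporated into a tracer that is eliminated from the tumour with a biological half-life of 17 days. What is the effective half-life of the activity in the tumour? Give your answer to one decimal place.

1/t_eff = 1/t_phys + 1/t_biol = 1/4.54 + 1/17 = 0.27909 per day.
t_eff = 4.54 × 17 / (4.54 + 17) ≈ 3.5831 days.

3.6 days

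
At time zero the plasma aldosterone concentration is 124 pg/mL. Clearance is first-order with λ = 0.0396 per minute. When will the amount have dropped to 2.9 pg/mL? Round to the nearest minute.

95 minutes

t½ = ln 2 / λ = 0.69315 / 0.0396 ≈ 17.504 minutes.
Fraction remaining = 2.9/124 ≈ 0.023387.
n = log₂(124/2.9) = ln(42.759)/ln 2 ≈ 5.4181 half-lives.
t = n × t½ = 5.4181 × 17.504 ≈ 94.838 minutes.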